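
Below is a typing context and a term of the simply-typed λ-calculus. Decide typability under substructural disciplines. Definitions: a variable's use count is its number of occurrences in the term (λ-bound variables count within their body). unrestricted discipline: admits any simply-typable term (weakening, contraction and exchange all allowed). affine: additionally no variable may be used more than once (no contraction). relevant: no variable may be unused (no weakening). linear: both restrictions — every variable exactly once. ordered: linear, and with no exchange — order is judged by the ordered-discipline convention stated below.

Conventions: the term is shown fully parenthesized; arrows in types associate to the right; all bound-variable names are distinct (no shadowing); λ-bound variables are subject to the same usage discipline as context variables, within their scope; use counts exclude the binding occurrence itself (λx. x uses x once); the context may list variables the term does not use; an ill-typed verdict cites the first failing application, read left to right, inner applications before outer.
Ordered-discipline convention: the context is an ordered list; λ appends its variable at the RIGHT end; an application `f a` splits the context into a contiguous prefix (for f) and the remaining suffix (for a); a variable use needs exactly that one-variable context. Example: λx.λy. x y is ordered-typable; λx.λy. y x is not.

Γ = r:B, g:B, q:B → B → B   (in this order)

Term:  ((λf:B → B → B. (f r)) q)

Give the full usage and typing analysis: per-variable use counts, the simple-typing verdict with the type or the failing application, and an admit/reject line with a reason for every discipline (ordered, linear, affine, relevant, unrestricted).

counts: r: 1, g: 0, q: 1, f (λ-bound): 1
use order (left to right): f, r, q
typing: well-typed — term : B → B
ordered: ✗, g never used (weakening)
linear: ✗, g never used (weakening)
affine: ✓, none of r, g, q, f used more than once
relevant: ✗, g never used (weakening)
unrestricted: ✓, typability at B → B is all that's needed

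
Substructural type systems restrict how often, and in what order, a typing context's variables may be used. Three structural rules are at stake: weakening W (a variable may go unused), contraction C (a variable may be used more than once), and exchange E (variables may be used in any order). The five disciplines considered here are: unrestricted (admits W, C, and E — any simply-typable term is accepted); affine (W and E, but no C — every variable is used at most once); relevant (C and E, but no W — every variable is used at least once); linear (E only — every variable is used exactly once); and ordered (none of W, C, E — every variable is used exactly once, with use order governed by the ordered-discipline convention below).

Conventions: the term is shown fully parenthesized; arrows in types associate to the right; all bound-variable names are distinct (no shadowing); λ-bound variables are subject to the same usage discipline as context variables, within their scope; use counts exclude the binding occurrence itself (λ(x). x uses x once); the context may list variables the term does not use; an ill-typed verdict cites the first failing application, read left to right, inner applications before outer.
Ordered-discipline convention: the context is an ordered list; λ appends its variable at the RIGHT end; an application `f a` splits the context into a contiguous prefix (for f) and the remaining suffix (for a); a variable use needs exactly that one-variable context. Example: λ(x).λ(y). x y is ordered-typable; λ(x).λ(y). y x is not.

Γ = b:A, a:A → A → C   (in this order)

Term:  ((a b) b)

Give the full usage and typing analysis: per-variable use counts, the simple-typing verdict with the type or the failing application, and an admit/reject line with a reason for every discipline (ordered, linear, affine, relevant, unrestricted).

variable uses: b ×2, a ×1
left-to-right use order: a, b, b
typing: well-typed at C
ordered: ✗, repeated use of b ×2
linear: ✗, repeated use of b ×2
affine: ✗, repeated use of b ×2
relevant: ✓, every one of b, a appears
unrestricted: ✓, well-typed at C; no restrictions here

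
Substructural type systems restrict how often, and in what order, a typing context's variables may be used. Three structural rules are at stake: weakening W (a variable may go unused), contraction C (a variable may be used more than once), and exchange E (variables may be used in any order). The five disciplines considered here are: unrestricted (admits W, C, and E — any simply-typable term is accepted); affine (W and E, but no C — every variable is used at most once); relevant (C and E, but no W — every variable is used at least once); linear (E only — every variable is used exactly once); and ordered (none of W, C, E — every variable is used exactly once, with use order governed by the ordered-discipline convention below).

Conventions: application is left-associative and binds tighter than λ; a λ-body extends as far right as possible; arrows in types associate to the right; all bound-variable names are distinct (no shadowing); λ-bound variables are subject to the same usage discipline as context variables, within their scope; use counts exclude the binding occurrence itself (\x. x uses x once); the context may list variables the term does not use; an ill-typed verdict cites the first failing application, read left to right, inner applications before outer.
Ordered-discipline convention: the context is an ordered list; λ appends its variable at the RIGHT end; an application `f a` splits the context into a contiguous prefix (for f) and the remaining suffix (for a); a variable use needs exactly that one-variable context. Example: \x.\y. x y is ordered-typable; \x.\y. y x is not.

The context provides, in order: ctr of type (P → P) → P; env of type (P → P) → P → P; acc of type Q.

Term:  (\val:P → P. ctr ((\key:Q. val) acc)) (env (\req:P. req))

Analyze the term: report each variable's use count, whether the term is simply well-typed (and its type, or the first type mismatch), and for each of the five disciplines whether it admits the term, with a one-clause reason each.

variable uses: ctr=1; env=1; acc=1; val [bound]=1; key [bound]=0; req [bound]=1
left-to-right use order: ctr, val, acc, env, req
typing: well-typed — term : P
ordered ✗ (key never used (weakening))
linear ✗ (key never used (weakening))
affine ✓ (ctr, env, acc, val, key, req: no repeats, contraction unneeded)
relevant ✗ (key never used (weakening))
unrestricted ✓ (well-typed at P; no restrictions here)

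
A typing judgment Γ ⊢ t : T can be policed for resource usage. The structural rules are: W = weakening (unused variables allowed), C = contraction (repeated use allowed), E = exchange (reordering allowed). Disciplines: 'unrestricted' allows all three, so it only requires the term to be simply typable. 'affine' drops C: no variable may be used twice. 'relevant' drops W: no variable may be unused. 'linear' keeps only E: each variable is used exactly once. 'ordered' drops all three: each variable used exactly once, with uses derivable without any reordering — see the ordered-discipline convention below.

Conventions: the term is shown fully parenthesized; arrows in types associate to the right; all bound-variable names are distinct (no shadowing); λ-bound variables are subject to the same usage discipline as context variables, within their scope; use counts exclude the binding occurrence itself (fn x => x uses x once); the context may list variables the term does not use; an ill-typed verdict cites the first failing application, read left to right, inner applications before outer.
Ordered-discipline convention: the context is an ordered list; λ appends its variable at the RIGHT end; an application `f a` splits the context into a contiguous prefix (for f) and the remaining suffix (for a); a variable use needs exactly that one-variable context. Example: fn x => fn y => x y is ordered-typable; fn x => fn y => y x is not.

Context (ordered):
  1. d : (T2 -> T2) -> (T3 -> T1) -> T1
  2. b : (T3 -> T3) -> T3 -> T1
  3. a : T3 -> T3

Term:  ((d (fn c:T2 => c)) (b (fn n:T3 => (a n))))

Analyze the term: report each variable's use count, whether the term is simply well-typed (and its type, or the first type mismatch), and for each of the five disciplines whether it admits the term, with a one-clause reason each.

usage: d=1, b=1, a=1, c (λ-bound)=1, n (λ-bound)=1
left-to-right use order: d, c, b, a, n
typing: well-typed — term : T1
ordered: ✓, one use each (d, b, a, c, n); ordered split holds
linear: ✓, each of d, b, a, c, n used exactly once
affine: ✓, none of d, b, a, c, n used more than once
relevant: ✓, at least one use each (d, b, a, c, n)
unrestricted: ✓, type-checks (T1) and nothing is barred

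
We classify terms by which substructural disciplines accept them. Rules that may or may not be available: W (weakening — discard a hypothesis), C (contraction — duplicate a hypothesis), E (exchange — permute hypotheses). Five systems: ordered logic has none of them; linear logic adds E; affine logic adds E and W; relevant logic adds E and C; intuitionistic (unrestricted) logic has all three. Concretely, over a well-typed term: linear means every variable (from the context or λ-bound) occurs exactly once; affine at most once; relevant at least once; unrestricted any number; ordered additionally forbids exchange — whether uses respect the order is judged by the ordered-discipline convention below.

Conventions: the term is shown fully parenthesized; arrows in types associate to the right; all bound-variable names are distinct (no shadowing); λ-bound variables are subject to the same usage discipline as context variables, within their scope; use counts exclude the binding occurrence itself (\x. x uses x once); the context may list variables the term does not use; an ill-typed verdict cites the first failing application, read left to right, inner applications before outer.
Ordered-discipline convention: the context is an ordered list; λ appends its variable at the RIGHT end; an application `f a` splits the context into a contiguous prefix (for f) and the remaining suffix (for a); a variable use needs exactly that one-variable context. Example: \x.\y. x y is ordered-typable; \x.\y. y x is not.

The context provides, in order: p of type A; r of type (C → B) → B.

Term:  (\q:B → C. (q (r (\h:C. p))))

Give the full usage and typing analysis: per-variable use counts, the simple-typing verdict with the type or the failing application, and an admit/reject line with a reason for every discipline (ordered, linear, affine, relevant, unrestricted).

usage: p=1, r=1, q (bound)=1, h (bound)=0
use order (left to right): q, r, p
typing: ill-typed: a function awaiting C → B gets C → A
ordered ✗ (the type mismatch rejects it)
linear ✗ (not simply typable)
affine ✗ (fails simple typing)
relevant ✗ (a type mismatch blocks all five)
unrestricted ✗ (the type mismatch rejects it)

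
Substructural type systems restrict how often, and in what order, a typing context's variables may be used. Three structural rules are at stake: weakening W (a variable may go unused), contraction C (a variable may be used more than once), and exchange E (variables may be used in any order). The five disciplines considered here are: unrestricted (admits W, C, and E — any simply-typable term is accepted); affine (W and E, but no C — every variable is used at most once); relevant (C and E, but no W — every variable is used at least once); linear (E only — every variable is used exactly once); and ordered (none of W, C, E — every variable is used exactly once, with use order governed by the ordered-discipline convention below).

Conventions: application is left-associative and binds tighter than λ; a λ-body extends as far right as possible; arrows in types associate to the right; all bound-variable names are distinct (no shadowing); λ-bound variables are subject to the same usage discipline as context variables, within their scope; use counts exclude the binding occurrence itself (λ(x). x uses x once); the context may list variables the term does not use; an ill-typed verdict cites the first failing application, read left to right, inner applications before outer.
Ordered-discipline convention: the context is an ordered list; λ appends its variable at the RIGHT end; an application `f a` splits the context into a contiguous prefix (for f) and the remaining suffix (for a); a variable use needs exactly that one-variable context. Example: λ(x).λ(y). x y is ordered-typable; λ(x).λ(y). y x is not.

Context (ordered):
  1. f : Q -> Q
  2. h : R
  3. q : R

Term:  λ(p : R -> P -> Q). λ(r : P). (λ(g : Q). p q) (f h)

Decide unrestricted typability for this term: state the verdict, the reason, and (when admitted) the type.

no — not simply typable
usage: f: 1, h: 1, q: 1, p (bound): 1, r (bound): 0, g (bound): 0
order of uses: p, q, f, h
typing: ill-typed: an application expects Q but receives R
all disciplines: ordered ✗; linear ✗; affine ✗; relevant ✗; unrestricted ✗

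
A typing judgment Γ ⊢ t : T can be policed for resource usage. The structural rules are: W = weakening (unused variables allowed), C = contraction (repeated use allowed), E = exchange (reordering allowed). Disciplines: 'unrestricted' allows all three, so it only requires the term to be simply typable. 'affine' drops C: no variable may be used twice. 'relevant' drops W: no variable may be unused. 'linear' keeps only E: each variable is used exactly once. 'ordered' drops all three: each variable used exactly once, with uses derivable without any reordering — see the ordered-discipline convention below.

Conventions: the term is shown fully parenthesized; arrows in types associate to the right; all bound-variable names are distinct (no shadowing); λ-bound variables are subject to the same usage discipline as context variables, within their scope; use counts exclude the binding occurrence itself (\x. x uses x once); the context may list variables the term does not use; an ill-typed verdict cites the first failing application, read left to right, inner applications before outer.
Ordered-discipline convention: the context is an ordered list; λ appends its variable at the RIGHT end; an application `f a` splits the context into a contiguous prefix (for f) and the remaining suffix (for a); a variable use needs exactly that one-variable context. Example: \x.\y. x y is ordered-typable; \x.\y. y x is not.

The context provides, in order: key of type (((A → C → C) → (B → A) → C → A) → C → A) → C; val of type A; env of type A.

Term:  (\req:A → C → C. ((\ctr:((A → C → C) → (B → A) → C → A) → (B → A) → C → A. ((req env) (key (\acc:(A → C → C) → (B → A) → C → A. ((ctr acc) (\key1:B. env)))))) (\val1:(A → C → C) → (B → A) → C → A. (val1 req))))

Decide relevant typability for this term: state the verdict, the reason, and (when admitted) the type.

no — needs weakening: val, key1 unused
use counts: key: 1; val: 0; env: 2; req (bound): 2; ctr (bound): 1; acc (bound): 1; key1 (bound): 0; val1 (bound): 1
left-to-right use order: req, env, key, ctr, acc, env, val1, req
typing: well-typed — term : (A → C → C) → C
per-discipline verdicts: ordered ✗; linear ✗; affine ✗; relevant ✗; unrestricted ✓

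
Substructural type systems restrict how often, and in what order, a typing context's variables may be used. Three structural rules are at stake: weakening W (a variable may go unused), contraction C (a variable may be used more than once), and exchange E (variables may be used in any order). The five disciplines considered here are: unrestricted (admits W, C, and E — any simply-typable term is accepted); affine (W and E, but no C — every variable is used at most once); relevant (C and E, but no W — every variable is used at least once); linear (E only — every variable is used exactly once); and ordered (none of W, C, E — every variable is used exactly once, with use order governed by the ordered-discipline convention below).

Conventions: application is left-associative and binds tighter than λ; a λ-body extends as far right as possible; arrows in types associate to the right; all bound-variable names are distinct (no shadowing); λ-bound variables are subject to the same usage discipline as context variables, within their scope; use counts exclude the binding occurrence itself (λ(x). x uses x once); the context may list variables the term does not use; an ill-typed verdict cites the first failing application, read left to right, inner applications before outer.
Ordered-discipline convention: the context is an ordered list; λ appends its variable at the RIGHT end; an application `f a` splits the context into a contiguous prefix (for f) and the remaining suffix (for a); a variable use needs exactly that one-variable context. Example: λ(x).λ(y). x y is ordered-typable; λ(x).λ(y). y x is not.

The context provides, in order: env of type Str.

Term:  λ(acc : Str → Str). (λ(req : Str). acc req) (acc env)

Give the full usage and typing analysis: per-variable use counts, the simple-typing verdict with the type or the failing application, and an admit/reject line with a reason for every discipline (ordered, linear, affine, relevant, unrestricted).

usage: env: 1; acc (λ-bound): 2; req (λ-bound): 1
uses in reading order: acc, req, acc, env
typing: ✓ — (Str → Str) → Str
ordered: ✗ — repeated use of acc ×2
linear: ✗ — repeated use of acc ×2
affine: ✗ — repeated use of acc ×2
relevant: ✓ — none of env, acc, req goes unused
unrestricted: ✓ — simply typable at (Str → Str) → Str; W, C, E all held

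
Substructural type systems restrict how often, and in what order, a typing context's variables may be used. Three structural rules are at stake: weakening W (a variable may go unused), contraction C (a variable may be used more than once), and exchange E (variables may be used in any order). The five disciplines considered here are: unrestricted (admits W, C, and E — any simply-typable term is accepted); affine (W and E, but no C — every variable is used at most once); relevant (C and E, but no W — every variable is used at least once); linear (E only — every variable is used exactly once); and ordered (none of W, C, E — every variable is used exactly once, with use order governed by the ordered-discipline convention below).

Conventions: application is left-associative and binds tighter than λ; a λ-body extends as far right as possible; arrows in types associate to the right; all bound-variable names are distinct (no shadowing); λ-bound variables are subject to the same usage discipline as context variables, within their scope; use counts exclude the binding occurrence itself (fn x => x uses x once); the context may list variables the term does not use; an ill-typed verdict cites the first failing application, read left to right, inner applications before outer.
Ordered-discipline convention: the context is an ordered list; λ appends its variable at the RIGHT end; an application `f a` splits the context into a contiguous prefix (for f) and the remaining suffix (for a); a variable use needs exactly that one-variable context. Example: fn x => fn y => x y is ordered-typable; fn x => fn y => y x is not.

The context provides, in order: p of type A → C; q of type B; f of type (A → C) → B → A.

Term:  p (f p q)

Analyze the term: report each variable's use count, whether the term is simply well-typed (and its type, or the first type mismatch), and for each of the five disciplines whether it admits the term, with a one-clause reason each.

variable uses: p: 2×, q: 1×, f: 1×
uses in reading order: p, f, p, q
typing: well-typed at C
ordered ✗ (uses contraction: p ×2)
linear ✗ (uses contraction: p ×2)
affine ✗ (uses contraction: p ×2)
relevant ✓ (none of p, q, f goes unused)
unrestricted ✓ (well-typed at C; no restrictions here)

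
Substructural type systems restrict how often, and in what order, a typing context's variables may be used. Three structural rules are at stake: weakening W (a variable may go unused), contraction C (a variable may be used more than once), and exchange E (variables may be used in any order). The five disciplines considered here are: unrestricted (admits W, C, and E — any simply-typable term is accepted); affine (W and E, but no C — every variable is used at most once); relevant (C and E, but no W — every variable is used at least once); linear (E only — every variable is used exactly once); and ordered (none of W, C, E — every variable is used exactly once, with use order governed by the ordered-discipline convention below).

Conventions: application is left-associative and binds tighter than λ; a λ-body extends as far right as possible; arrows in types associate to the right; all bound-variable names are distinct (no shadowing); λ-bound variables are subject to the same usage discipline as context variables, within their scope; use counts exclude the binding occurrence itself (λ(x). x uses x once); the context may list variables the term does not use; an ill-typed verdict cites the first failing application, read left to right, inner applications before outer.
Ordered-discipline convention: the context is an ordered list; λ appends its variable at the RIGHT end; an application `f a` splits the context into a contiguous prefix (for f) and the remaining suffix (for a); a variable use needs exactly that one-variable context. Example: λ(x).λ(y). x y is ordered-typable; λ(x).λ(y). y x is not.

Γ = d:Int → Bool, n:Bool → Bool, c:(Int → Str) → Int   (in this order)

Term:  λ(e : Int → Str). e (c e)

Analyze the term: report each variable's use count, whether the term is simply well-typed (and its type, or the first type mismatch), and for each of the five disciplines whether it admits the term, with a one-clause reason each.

use counts: d: 0×, n: 0×, c: 1×, e (bound): 2×
order of uses: e, c, e
typing: the term checks, with type (Int → Str) → Str
ordered: ✗, needs contraction — e ×2; unused: d, n — weakening required
linear: ✗, needs contraction — e ×2; unused: d, n — weakening required
affine: ✗, needs contraction — e ×2
relevant: ✗, unused: d, n — weakening required
unrestricted: ✓, type-checks ((Int → Str) → Str) and nothing is barred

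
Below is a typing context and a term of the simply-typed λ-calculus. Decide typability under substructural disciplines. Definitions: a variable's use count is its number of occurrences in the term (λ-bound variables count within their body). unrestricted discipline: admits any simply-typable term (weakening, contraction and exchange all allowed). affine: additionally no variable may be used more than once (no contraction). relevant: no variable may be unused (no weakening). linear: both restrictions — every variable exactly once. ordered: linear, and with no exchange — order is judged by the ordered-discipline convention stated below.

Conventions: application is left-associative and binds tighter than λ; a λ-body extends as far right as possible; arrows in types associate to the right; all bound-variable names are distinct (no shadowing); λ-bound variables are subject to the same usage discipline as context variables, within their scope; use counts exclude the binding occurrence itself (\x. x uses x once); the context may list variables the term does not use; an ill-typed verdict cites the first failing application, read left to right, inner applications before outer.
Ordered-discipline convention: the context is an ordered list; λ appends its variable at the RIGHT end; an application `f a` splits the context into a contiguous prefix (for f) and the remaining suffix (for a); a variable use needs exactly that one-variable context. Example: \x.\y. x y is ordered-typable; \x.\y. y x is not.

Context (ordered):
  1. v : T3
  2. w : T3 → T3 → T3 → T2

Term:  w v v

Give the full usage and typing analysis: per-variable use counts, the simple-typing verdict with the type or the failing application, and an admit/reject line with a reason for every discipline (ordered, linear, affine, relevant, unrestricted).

counts: v: 2×; w: 1×
uses in reading order: w, v, v
typing: well-typed at T3 → T2
ordered: ✗ — v ×2 used more than once (contraction)
linear: ✗ — v ×2 used more than once (contraction)
affine: ✗ — v ×2 used more than once (contraction)
relevant: ✓ — v, w: all used, weakening unneeded
unrestricted: ✓ — type-checks (T3 → T2) and nothing is barred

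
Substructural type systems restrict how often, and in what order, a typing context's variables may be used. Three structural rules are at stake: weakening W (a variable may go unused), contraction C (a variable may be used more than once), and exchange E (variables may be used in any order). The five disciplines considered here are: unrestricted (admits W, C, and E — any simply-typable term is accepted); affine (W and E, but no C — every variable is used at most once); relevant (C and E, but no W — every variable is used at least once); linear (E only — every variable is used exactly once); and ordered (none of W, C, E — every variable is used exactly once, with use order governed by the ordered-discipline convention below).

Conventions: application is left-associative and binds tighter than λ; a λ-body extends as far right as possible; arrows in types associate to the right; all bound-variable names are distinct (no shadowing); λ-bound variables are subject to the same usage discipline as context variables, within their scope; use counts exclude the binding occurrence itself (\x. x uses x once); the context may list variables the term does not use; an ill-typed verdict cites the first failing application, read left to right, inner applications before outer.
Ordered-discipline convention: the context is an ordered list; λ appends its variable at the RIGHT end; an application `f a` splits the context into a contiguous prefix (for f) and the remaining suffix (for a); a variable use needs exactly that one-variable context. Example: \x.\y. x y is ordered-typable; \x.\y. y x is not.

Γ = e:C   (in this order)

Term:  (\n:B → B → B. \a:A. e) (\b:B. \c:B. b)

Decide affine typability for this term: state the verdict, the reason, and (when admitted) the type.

yes — no duplicate uses among e, n, a, b, c; term : A → C
counts: e: 1×; n [bound]: 0×; a [bound]: 0×; b [bound]: 1×; c [bound]: 0×
left-to-right use order: e, b
typing: well-typed — term : A → C
all disciplines: ordered ✗ | linear ✗ | affine ✓ | relevant ✗ | unrestricted ✓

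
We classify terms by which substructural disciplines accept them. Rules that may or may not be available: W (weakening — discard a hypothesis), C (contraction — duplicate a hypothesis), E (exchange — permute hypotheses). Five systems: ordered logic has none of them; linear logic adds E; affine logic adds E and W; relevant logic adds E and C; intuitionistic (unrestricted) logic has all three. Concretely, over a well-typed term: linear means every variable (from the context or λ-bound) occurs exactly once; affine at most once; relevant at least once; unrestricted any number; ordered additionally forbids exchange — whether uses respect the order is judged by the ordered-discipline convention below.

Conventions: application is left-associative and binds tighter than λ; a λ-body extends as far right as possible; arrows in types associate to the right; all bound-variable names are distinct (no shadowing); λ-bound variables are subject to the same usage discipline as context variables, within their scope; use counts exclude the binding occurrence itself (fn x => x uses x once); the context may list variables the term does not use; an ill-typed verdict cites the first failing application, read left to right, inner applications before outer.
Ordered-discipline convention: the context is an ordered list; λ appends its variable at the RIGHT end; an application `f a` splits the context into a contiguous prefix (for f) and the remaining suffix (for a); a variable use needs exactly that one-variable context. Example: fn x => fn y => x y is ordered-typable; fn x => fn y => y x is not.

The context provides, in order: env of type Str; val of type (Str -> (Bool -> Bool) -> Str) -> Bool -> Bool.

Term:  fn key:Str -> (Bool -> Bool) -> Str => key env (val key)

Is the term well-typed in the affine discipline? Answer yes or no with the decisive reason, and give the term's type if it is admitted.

no — repeated use of key ×2
usage: env ×1, val ×1, key (bound) ×2
order of uses: key, env, val, key
typing: the term checks, with type (Str -> (Bool -> Bool) -> Str) -> Str
summary: ordered ✗ · linear ✗ · affine ✗ · relevant ✓ · unrestricted ✓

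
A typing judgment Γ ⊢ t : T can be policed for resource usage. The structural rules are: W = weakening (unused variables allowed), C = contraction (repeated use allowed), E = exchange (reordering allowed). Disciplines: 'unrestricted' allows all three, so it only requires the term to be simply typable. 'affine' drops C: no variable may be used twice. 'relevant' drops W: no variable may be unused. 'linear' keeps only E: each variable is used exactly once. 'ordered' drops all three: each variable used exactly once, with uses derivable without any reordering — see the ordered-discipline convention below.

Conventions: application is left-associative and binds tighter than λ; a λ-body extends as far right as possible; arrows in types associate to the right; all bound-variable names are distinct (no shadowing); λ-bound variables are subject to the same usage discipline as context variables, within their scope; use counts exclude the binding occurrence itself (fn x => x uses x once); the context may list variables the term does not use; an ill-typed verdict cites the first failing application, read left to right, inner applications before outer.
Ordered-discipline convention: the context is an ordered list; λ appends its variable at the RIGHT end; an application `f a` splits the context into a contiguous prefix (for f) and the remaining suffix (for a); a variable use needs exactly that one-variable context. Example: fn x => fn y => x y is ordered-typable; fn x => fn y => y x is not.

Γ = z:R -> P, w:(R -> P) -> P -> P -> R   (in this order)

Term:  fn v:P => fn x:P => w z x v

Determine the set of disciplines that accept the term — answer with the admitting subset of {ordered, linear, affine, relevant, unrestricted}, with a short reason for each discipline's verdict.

admitting disciplines: linear, affine, relevant, unrestricted
usage: z: 1×; w: 1×; v (bound): 1×; x (bound): 1×
left-to-right use order: w, z, x, v
typing: ✓ — P -> P -> R
ordered: ✗, use order w, z, x, v needs exchange
linear: ✓, z, w, v, x: one use apiece
affine: ✓, at most one use each (z, w, v, x)
relevant: ✓, none of z, w, v, x goes unused
unrestricted: ✓, type-checks (P -> P -> R) and nothing is barred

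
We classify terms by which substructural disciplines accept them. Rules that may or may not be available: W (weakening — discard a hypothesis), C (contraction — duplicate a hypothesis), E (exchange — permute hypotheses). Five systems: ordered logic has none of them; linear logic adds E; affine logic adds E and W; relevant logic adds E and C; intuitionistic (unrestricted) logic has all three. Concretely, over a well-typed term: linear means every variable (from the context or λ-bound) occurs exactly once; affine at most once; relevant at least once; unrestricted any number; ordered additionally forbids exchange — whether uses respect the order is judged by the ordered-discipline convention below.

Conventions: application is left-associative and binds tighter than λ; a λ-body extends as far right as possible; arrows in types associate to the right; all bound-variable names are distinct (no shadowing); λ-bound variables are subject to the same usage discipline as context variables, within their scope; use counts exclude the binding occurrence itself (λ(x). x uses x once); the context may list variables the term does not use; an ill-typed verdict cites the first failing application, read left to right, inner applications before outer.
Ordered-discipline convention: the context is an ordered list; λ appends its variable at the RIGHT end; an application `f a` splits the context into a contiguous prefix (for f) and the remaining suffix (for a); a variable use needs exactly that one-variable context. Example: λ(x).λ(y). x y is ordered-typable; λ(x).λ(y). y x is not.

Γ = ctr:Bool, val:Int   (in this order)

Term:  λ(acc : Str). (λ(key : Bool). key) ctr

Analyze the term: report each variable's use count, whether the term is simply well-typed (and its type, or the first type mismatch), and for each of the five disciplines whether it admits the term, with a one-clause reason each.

use counts: ctr: 1; val: 0; acc [bound]: 0; key [bound]: 1
use order (left to right): key, ctr
typing: well-typed at Str -> Bool
ordered ✗ (needs weakening: val, acc unused)
linear ✗ (needs weakening: val, acc unused)
affine ✓ (at most one use each (ctr, val, acc, key))
relevant ✗ (needs weakening: val, acc unused)
unrestricted ✓ (well-typed at Str -> Bool; no restrictions here)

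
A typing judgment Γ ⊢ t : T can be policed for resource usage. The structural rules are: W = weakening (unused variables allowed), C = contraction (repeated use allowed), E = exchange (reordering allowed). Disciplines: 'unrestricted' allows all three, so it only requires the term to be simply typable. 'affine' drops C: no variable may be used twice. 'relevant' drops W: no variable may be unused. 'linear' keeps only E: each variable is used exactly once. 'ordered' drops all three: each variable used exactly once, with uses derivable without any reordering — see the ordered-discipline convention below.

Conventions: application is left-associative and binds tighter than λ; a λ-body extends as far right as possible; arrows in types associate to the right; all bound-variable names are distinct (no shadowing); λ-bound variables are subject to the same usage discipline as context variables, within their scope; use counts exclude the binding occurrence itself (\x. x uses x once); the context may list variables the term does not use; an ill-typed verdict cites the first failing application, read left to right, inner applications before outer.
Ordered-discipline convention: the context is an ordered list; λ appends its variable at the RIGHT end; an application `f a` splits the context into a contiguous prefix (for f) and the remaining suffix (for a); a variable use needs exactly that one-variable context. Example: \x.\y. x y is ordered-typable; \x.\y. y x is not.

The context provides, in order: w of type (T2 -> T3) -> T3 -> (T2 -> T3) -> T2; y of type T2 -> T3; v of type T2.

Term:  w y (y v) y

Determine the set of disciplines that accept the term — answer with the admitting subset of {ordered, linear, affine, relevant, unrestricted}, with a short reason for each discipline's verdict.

accepted by: relevant, unrestricted
usage: w ×1, y ×3, v ×1
uses in reading order: w, y, y, v, y
typing: well-typed — term : T2
ordered: ✗ — needs contraction — y ×3
linear: ✗ — needs contraction — y ×3
affine: ✗ — needs contraction — y ×3
relevant: ✓ — at least one use each (w, y, v)
unrestricted: ✓ — type-checks (T2) and nothing is barred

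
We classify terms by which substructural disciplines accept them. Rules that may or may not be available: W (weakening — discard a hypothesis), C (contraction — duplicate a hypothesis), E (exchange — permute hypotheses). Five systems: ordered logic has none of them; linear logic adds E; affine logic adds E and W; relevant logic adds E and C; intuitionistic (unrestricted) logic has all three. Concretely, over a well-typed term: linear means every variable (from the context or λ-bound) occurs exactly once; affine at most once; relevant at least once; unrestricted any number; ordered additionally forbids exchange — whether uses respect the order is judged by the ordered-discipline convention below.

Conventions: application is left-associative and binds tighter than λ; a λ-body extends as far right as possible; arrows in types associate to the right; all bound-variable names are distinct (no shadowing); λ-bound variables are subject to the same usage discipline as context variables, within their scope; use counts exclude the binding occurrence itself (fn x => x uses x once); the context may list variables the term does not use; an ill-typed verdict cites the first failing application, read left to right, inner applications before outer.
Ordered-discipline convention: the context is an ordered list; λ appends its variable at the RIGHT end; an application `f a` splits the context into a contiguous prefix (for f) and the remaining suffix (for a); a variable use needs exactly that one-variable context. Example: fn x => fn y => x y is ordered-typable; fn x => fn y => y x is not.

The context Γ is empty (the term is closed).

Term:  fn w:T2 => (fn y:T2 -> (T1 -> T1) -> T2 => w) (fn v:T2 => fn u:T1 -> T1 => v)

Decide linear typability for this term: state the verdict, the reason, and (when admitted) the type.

no — unused: y, u — weakening required
variable uses: w [bound]: 1×, y [bound]: 0×, v [bound]: 1×, u [bound]: 0×
left-to-right use order: w, v
typing: well-typed — term : T2 -> T2
per-discipline verdicts: ordered ✗; linear ✗; affine ✓; relevant ✗; unrestricted ✓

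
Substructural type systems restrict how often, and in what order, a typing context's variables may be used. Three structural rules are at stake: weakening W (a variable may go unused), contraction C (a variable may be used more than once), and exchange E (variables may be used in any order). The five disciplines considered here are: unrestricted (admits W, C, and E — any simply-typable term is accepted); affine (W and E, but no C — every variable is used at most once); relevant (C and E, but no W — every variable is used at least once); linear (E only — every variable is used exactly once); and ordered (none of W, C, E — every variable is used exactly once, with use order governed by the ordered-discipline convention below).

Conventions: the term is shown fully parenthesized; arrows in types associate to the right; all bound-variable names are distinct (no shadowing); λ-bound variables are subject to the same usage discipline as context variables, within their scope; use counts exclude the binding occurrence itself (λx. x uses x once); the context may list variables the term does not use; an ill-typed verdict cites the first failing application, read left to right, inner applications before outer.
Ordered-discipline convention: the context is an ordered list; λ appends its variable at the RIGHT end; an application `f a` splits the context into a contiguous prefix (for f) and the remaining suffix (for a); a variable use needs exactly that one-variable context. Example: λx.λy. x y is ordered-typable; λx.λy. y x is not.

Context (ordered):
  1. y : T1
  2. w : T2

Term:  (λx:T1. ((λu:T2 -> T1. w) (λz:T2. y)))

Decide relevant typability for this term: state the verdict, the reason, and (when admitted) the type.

no — x, u, z left unused
use counts: y ×1, w ×1, x [bound] ×0, u [bound] ×0, z [bound] ×0
use order (left to right): w, y
typing: ✓ — T1 -> T2
summary: ordered ✗, linear ✗, affine ✓, relevant ✗, unrestricted ✓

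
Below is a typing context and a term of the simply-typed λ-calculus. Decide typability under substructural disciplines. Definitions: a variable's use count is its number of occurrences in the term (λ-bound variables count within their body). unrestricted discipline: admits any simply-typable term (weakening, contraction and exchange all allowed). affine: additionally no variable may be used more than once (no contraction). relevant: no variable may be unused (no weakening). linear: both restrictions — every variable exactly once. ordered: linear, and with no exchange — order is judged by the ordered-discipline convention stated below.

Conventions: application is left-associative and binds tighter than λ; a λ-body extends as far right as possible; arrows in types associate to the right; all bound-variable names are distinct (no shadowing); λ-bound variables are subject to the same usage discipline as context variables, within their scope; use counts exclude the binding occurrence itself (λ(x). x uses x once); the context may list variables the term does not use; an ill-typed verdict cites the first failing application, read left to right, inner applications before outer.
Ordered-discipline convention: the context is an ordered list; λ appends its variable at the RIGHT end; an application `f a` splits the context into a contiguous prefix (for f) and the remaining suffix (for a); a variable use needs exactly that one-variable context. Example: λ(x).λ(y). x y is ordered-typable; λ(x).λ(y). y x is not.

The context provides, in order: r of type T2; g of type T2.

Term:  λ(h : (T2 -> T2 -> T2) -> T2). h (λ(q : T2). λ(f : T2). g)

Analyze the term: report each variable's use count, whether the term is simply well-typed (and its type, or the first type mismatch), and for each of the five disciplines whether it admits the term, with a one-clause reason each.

usage: r=0; g=1; h (bound)=1; q (bound)=0; f (bound)=0
use order (left to right): h, g
typing: well-typed — term : ((T2 -> T2 -> T2) -> T2) -> T2
ordered: ✗, r, q, f left unused
linear: ✗, r, q, f left unused
affine: ✓, no duplicate uses among r, g, h, q, f
relevant: ✗, r, q, f left unused
unrestricted: ✓, typability at ((T2 -> T2 -> T2) -> T2) -> T2 is all that's needed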